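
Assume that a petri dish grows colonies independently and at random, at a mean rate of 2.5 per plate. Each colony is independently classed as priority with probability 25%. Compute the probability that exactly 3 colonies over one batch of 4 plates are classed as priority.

0.2138

Thinning: the colonies that are classed as priority themselves form a Poisson process with rate 0.25 × 2.5 = 0.625 per plate.
Over the interval, μ = 0.625 × 4 = 2.5 (a batch of 4 plates = 4 plates).
P(N = 3) = e^(−2.5) · 2.5^3/3! ≈ 0.2138.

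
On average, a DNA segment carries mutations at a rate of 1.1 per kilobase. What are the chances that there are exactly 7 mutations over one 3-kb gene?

Over the interval, μ = 1.1 × 3 = 3.3 (a 3-kb gene = 3 kilobases).
P(N = 7) = e^(−μ) μ^7/7! = e^(−3.3) · 3.3^7/5040 ≈ 0.0312.

0.0312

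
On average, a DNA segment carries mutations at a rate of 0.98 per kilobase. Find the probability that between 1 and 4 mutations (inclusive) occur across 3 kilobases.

Over the interval, μ = 0.98 × 3 = 2.94 (3 kilobases).
P(1 ≤ N ≤ 4) = Σ_{j=1}^{4} e^(−2.94) · 2.94^j/j! ≈ 0.7724.

0.7724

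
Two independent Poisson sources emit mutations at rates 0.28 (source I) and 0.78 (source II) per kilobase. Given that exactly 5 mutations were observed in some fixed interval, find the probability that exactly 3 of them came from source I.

0.0998

Given the total, each event is independently from source I with probability p = λ_I/(λ_I+λ_II) = 0.28/1.06 ≈ 0.2642.
So K ~ Binomial(5, 0.28/1.06): P(K = 3) = C(5,3) · (0.28/1.06)^3 · (0.78/1.06)^2 ≈ 0.0998.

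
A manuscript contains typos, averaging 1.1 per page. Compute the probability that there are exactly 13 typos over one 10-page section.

Over the interval, μ = 1.1 × 10 = 11 (a 10-page section = 10 pages).
P(N = 13) = e^(−μ) μ^13/13! = e^(−11) · 11^13/6227020800 ≈ 0.0926.

0.0926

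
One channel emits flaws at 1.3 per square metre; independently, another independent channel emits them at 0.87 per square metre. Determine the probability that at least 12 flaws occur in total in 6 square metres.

Independent Poisson processes superpose: combined rate λ = 1.3 + 0.87 = 2.17 per square metre.
Over the interval, μ = 2.17 × 6 = 13.02 (6 square metres).
P(N ≥ 12) = 1 − P(N ≤ 11) ≈ 0.6489.

0.6489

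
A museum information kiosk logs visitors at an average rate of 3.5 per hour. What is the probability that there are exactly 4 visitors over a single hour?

0.1888

With mean μ = 3.5 per hour,
P(N = 4) = e^(−μ) μ^4/4! = e^(−3.5) · 3.5^4/24 ≈ 0.1888.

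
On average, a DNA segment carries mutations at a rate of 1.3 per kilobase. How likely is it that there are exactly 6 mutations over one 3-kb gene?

Over the interval, μ = 1.3 × 3 = 3.9 (a 3-kb gene = 3 kilobases).
P(N = 6) = e^(−μ) μ^6/6! = e^(−3.9) · 3.9^6/720 ≈ 0.0989.

0.0989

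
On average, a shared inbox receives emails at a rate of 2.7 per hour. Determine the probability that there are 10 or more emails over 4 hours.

Over the interval, μ = 2.7 × 4 = 10.8 (4 hours).
P(N ≥ 10) = 1 − P(N ≤ 9) = 1 − Σ_{j=0}^{9} e^(−μ) μ^j/j! ≈ 0.6374.

0.6374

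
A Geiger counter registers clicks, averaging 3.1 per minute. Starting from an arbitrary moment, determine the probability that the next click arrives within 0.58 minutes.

0.8344

Inter-arrival times are exponential with rate λ = 3.1 per minute.
P(T ≤ 0.58) = 1 − e^(−λt) = 1 − e^(−3.1 × 0.58) = 1 − e^(−1.798) ≈ 0.8344.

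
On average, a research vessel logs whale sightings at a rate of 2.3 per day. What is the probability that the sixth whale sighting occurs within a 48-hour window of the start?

Over the interval, μ = 2.3 × 2 = 4.6 (a 48-hour window = 2 days).
The sixth arrival falls in the interval iff at least 6 events occur there: P(S_6 ≤ t) = P(N ≥ 6) = 1 − P(N ≤ 5) ≈ 0.3142.

0.3142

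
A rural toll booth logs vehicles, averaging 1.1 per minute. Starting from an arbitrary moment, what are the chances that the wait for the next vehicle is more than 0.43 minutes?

0.6231

The wait for the next event is exponential with rate λ = 1.1 per minute.
P(T > 0.43) = e^(−λt) = e^(−1.1 × 0.43) = e^(−0.473) ≈ 0.6231.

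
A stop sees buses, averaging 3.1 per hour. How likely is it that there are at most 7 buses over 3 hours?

0.2900

Over the interval, μ = 3.1 × 3 = 9.3 (3 hours).
P(N ≤ 7) = Σ_{j=0}^{7} e^(−μ) μ^j/j! ≈ 0.2900.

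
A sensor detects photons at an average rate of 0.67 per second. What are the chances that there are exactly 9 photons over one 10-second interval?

0.0923

Over the interval, μ = 0.67 × 10 = 6.7 (a 10-second interval = 10 seconds).
P(N = 9) = e^(−μ) μ^9/9! = e^(−6.7) · 6.7^9/362880 ≈ 0.0923.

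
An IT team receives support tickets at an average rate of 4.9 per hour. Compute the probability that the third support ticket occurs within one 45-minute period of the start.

Over the interval, μ = 4.9 × 0.75 = 3.675 (a 45-minute period = 0.75 hours).
The third arrival falls in the interval iff at least 3 events occur there: P(S_3 ≤ t) = P(N ≥ 3) = 1 − P(N ≤ 2) ≈ 0.7103.

0.7103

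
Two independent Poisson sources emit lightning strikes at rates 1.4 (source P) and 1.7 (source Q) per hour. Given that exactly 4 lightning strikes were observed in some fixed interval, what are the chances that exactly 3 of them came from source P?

0.2020

Given the total, each event is independently from source P with probability p = λ_P/(λ_P+λ_Q) = 1.4/3.1 ≈ 0.4516.
So K ~ Binomial(4, 1.4/3.1): P(K = 3) = C(4,3) · (1.4/3.1)^3 · (1.7/3.1)^1 ≈ 0.2020.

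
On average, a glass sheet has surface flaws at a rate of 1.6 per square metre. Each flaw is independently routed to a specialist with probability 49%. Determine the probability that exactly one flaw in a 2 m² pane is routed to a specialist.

0.3269

Thinning: the flaws that are routed to a specialist themselves form a Poisson process with rate 0.49 × 1.6 = 0.784 per square metre.
Over the interval, μ = 0.784 × 2 = 1.568 (a 2 m² pane = 2 square metres).
P(N = 1) = e^(−1.568) · 1.568^1/1! ≈ 0.3269.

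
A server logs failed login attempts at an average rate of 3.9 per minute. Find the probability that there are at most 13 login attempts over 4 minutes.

0.3083

Over the interval, μ = 3.9 × 4 = 15.6 (4 minutes).
P(N ≤ 13) = Σ_{j=0}^{13} e^(−μ) μ^j/j! ≈ 0.3083.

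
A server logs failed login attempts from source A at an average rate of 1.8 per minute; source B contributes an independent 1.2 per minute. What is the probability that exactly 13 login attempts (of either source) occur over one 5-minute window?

Independent Poisson processes superpose: combined rate λ = 1.8 + 1.2 = 3 per minute.
Over the interval, μ = 3 × 5 = 15 (a 5-minute window = 5 minutes).
P(N = 13) = e^(−15) · 15^13/13! ≈ 0.0956.

0.0956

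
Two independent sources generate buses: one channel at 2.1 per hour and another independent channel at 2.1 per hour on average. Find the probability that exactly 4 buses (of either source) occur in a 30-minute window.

0.0992

Independent Poisson processes superpose: combined rate λ = 2.1 + 2.1 = 4.2 per hour.
Over the interval, μ = 4.2 × 0.5 = 2.1 (a 30-minute window = 0.5 hours).
P(N = 4) = e^(−2.1) · 2.1^4/4! ≈ 0.0992.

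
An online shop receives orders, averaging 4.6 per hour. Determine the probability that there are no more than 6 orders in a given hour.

0.8180

With mean μ = 4.6 per hour,
P(N ≤ 6) = Σ_{j=0}^{6} e^(−μ) μ^j/j! ≈ 0.8180.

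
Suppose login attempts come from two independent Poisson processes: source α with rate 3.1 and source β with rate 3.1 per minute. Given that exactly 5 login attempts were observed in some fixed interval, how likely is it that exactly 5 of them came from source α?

Given the total, each event is independently from source α with probability p = λ_α/(λ_α+λ_β) = 3.1/6.2 = 0.5000.
So K ~ Binomial(5, 3.1/6.2): P(K = 5) = C(5,5) · (3.1/6.2)^5 · (3.1/6.2)^0 ≈ 0.0312.

0.0312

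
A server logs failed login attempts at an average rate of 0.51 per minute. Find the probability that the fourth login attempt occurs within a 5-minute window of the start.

Over the interval, μ = 0.51 × 5 = 2.55 (a 5-minute window = 5 minutes).
The fourth arrival falls in the interval iff at least 4 events occur there: P(S_4 ≤ t) = P(N ≥ 4) = 1 − P(N ≤ 3) ≈ 0.2532.

0.2532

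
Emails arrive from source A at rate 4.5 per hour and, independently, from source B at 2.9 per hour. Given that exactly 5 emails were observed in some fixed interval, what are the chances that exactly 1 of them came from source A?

Given the total, each event is independently from source A with probability p = λ_A/(λ_A+λ_B) = 4.5/7.4 ≈ 0.6081.
So K ~ Binomial(5, 4.5/7.4): P(K = 1) = C(5,1) · (4.5/7.4)^1 · (2.9/7.4)^4 ≈ 0.0717.

0.0717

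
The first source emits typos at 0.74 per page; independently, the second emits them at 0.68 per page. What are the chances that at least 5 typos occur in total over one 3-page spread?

Independent Poisson processes superpose: combined rate λ = 0.74 + 0.68 = 1.42 per page.
Over the interval, μ = 1.42 × 3 = 4.26 (a 3-page spread = 3 pages).
P(N ≥ 5) = 1 − P(N ≤ 4) ≈ 0.4218.

0.4218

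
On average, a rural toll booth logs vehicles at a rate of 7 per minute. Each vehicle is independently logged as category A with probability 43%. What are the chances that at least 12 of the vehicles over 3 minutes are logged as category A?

0.1999

Thinning: the vehicles that are logged as category A themselves form a Poisson process with rate 0.43 × 7 = 3.01 per minute.
Over the interval, μ = 3.01 × 3 = 9.03 (3 minutes).
P(N ≥ 12) = 1 − P(N ≤ 11) ≈ 0.1999.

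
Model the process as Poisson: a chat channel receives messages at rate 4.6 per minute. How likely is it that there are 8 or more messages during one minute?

With mean μ = 4.6 per minute,
P(N ≥ 8) = 1 − P(N ≤ 7) = 1 − Σ_{j=0}^{7} e^(−μ) μ^j/j! ≈ 0.0951.

0.0951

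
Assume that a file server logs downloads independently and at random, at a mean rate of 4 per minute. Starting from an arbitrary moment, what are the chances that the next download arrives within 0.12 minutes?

Inter-arrival times are exponential with rate λ = 4 per minute.
P(T ≤ 0.12) = 1 − e^(−λt) = 1 − e^(−4 × 0.12) = 1 − e^(−0.48) ≈ 0.3812.

0.3812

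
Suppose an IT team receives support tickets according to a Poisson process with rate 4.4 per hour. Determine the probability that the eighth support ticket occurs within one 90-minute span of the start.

Over the interval, μ = 4.4 × 1.5 = 6.6 (a 90-minute span = 1.5 hours).
The eighth arrival falls in the interval iff at least 8 events occur there: P(S_8 ≤ t) = P(N ≥ 8) = 1 − P(N ≤ 7) ≈ 0.3419.

0.3419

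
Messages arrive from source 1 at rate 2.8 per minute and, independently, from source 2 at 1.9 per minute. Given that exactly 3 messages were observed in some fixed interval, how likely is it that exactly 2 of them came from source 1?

Given the total, each event is independently from source 1 with probability p = λ_1/(λ_1+λ_2) = 2.8/4.7 ≈ 0.5957.
So K ~ Binomial(3, 2.8/4.7): P(K = 2) = C(3,2) · (2.8/4.7)^2 · (1.9/4.7)^1 ≈ 0.4304.

0.4304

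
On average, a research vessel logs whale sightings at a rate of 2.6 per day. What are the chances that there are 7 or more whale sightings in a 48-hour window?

Over the interval, μ = 2.6 × 2 = 5.2 (a 48-hour window = 2 days).
P(N ≥ 7) = 1 − P(N ≤ 6) = 1 − Σ_{j=0}^{6} e^(−μ) μ^j/j! ≈ 0.2676.

0.2676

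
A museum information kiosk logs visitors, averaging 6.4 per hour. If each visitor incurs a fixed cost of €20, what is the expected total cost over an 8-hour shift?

E[N] = 6.4 × 8 = 51.2 (an 8-hour shift = 8 hours); E[cost] = 51.2 × €20 = €1024.

€1024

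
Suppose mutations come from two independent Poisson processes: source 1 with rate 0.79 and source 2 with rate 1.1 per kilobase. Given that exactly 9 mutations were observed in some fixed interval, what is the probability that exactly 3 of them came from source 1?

0.2384

Given the total, each event is independently from source 1 with probability p = λ_1/(λ_1+λ_2) = 0.79/1.89 ≈ 0.4180.
So K ~ Binomial(9, 0.79/1.89): P(K = 3) = C(9,3) · (0.79/1.89)^3 · (1.1/1.89)^6 ≈ 0.2384.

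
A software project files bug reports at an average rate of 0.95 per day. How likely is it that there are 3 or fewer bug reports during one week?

0.1019

Over the interval, μ = 0.95 × 7 = 6.65 (a week = 7 days).
P(N ≤ 3) = Σ_{j=0}^{3} e^(−μ) μ^j/j! ≈ 0.1019.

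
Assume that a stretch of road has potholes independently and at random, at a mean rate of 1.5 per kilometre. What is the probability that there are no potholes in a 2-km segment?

0.0498

Over the interval, μ = 1.5 × 2 = 3 (a 2-km segment = 2 kilometres).
P(N = 0) = e^(−μ) μ^0/0! = e^(−3) · 3^0/1 ≈ 0.0498.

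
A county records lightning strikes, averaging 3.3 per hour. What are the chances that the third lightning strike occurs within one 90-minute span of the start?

Over the interval, μ = 3.3 × 1.5 = 4.95 (a 90-minute span = 1.5 hours).
The third arrival falls in the interval iff at least 3 events occur there: P(S_3 ≤ t) = P(N ≥ 3) = 1 − P(N ≤ 2) ≈ 0.8711.

0.8711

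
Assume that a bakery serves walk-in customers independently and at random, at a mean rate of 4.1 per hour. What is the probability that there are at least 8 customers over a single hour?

With mean μ = 4.1 per hour,
P(N ≥ 8) = 1 − P(N ≤ 7) = 1 − Σ_{j=0}^{7} e^(−μ) μ^j/j! ≈ 0.0573.

0.0573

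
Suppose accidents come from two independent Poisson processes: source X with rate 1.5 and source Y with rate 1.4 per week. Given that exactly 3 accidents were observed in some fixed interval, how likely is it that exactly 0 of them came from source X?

0.1125

Given the total, each event is independently from source X with probability p = λ_X/(λ_X+λ_Y) = 1.5/2.9 ≈ 0.5172.
So K ~ Binomial(3, 1.5/2.9): P(K = 0) = C(3,0) · (1.5/2.9)^0 · (1.4/2.9)^3 ≈ 0.1125.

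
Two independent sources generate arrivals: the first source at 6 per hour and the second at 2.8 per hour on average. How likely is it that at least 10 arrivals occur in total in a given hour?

Independent Poisson processes superpose: combined rate λ = 6 + 2.8 = 8.8 per hour.
So μ = 8.8.
P(N ≥ 10) = 1 − P(N ≤ 9) ≈ 0.3863.

0.3863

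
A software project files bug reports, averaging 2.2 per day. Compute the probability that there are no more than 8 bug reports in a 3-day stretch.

Over the interval, μ = 2.2 × 3 = 6.6 (a 3-day stretch = 3 days).
P(N ≤ 8) = Σ_{j=0}^{8} e^(−μ) μ^j/j! ≈ 0.7796.

0.7796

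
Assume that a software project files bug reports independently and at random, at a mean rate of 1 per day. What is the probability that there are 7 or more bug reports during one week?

Over the interval, μ = 1 × 7 = 7 (a week = 7 days).
P(N ≥ 7) = 1 − P(N ≤ 6) = 1 − Σ_{j=0}^{6} e^(−μ) μ^j/j! ≈ 0.5503.

0.5503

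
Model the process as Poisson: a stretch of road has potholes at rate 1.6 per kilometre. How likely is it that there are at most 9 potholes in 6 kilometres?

Over the interval, μ = 1.6 × 6 = 9.6 (6 kilometres).
P(N ≤ 9) = Σ_{j=0}^{9} e^(−μ) μ^j/j! ≈ 0.5089.

0.5089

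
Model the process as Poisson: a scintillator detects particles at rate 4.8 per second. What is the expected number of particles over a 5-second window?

24

E[N] = λt = 4.8 × 5 = 24 (a 5-second window = 5 seconds).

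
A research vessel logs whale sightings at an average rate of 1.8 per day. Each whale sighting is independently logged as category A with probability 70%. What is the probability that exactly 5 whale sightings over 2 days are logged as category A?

Thinning: the whale sightings that are logged as category A themselves form a Poisson process with rate 0.7 × 1.8 = 1.26 per day.
Over the interval, μ = 1.26 × 2 = 2.52 (2 days).
P(N = 5) = e^(−2.52) · 2.52^5/5! ≈ 0.0681.

0.0681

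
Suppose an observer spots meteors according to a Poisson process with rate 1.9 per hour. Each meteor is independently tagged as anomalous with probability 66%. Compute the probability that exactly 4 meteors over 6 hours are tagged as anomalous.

0.0721

Thinning: the meteors that are tagged as anomalous themselves form a Poisson process with rate 0.66 × 1.9 = 1.254 per hour.
Over the interval, μ = 1.254 × 6 = 7.524 (6 hours).
P(N = 4) = e^(−7.524) · 7.524^4/4! ≈ 0.0721.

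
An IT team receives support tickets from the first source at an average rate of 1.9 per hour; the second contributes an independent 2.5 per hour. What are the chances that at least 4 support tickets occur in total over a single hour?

0.6406

Independent Poisson processes superpose: combined rate λ = 1.9 + 2.5 = 4.4 per hour.
So μ = 4.4.
P(N ≥ 4) = 1 − P(N ≤ 3) ≈ 0.6406.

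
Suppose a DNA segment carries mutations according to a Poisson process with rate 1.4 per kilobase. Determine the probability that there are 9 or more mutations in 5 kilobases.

Over the interval, μ = 1.4 × 5 = 7 (5 kilobases).
P(N ≥ 9) = 1 − P(N ≤ 8) = 1 − Σ_{j=0}^{8} e^(−μ) μ^j/j! ≈ 0.2709.

0.2709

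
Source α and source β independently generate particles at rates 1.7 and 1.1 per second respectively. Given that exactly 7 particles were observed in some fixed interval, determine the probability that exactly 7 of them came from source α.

0.0304

Given the total, each event is independently from source α with probability p = λ_α/(λ_α+λ_β) = 1.7/2.8 ≈ 0.6071.
So K ~ Binomial(7, 1.7/2.8): P(K = 7) = C(7,7) · (1.7/2.8)^7 · (1.1/2.8)^0 ≈ 0.0304.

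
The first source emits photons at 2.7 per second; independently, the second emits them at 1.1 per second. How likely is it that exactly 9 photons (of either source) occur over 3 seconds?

Independent Poisson processes superpose: combined rate λ = 2.7 + 1.1 = 3.8 per second.
Over the interval, μ = 3.8 × 3 = 11.4 (3 seconds).
P(N = 9) = e^(−11.4) · 11.4^9/9! ≈ 0.1003.

0.1003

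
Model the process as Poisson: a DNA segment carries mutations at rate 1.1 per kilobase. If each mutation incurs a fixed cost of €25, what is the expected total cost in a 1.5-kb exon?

€41.25

E[N] = 1.1 × 1.5 = 1.65 (a 1.5-kb exon = 1.5 kilobases); E[cost] = 1.65 × €25 = €41.25.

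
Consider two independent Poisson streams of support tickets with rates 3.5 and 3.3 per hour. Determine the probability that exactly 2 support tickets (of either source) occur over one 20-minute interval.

0.2663

Independent Poisson processes superpose: combined rate λ = 3.5 + 3.3 = 6.8 per hour.
Over the interval, μ = 6.8 × 1/3 ≈ 2.26667 (a 20-minute interval = 1/3 hours).
P(N = 2) = e^(−2.26667) · 2.26667^2/2! ≈ 0.2663.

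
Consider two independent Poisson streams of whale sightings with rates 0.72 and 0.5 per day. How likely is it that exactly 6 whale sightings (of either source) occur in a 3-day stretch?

Independent Poisson processes superpose: combined rate λ = 0.72 + 0.5 = 1.22 per day.
Over the interval, μ = 1.22 × 3 = 3.66 (a 3-day stretch = 3 days).
P(N = 6) = e^(−3.66) · 3.66^6/6! ≈ 0.0859.

0.0859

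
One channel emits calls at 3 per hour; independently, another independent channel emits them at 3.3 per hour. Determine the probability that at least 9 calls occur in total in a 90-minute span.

0.6020

Independent Poisson processes superpose: combined rate λ = 3 + 3.3 = 6.3 per hour.
Over the interval, μ = 6.3 × 1.5 = 9.45 (a 90-minute span = 1.5 hours).
P(N ≥ 9) = 1 − P(N ≤ 8) ≈ 0.6020.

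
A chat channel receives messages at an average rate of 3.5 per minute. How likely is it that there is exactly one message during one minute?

0.1057

With mean μ = 3.5 per minute,
P(N = 1) = e^(−μ) μ^1/1! = e^(−3.5) · 3.5^1/1 ≈ 0.1057.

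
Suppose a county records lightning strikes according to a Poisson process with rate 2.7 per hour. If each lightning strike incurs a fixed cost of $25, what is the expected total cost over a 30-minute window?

$33.75

E[N] = 2.7 × 0.5 = 1.35 (a 30-minute window = 0.5 hours); E[cost] = 1.35 × $25 = $33.75.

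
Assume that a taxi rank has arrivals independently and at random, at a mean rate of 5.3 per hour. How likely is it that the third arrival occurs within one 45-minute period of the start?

0.7582

Over the interval, μ = 5.3 × 0.75 = 3.975 (a 45-minute period = 0.75 hours).
The third arrival falls in the interval iff at least 3 events occur there: P(S_3 ≤ t) = P(N ≥ 3) = 1 − P(N ≤ 2) ≈ 0.7582.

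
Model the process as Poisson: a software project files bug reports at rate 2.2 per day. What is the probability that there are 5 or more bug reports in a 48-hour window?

Over the interval, μ = 2.2 × 2 = 4.4 (a 48-hour window = 2 days).
P(N ≥ 5) = 1 − P(N ≤ 4) = 1 − Σ_{j=0}^{4} e^(−μ) μ^j/j! ≈ 0.4488.

0.4488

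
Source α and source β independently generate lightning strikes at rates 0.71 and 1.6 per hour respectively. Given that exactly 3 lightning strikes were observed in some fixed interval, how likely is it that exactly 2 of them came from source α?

0.1963

Given the total, each event is independently from source α with probability p = λ_α/(λ_α+λ_β) = 0.71/2.31 ≈ 0.3074.
So K ~ Binomial(3, 0.71/2.31): P(K = 2) = C(3,2) · (0.71/2.31)^2 · (1.6/2.31)^1 ≈ 0.1963.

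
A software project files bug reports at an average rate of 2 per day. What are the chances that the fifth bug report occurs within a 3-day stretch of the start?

0.7149

Over the interval, μ = 2 × 3 = 6 (a 3-day stretch = 3 days).
The fifth arrival falls in the interval iff at least 5 events occur there: P(S_5 ≤ t) = P(N ≥ 5) = 1 − P(N ≤ 4) ≈ 0.7149.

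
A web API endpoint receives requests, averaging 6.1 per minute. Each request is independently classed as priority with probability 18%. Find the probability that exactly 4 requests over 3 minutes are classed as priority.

Thinning: the requests that are classed as priority themselves form a Poisson process with rate 0.18 × 6.1 = 1.098 per minute.
Over the interval, μ = 1.098 × 3 = 3.294 (3 minutes).
P(N = 4) = e^(−3.294) · 3.294^4/4! ≈ 0.1820.

0.1820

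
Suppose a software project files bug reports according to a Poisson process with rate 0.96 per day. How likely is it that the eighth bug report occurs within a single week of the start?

0.3596

Over the interval, μ = 0.96 × 7 = 6.72 (a week = 7 days).
The eighth arrival falls in the interval iff at least 8 events occur there: P(S_8 ≤ t) = P(N ≥ 8) = 1 − P(N ≤ 7) ≈ 0.3596.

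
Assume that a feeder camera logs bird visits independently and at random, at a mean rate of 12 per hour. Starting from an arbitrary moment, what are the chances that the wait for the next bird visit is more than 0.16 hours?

0.1466

The wait for the next event is exponential with rate λ = 12 per hour.
P(T > 0.16) = e^(−λt) = e^(−12 × 0.16) = e^(−1.92) ≈ 0.1466.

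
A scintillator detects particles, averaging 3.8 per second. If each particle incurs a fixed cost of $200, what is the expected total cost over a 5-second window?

$3800

E[N] = 3.8 × 5 = 19 (a 5-second window = 5 seconds); E[cost] = 19 × $200 = $3800.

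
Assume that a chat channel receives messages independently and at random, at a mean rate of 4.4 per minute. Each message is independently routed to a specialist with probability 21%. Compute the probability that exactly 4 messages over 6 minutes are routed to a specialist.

0.1539

Thinning: the messages that are routed to a specialist themselves form a Poisson process with rate 0.21 × 4.4 = 0.924 per minute.
Over the interval, μ = 0.924 × 6 = 5.544 (6 minutes).
P(N = 4) = e^(−5.544) · 5.544^4/4! ≈ 0.1539.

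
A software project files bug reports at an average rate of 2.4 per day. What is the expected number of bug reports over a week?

16.8

E[N] = λt = 2.4 × 7 = 16.8 (a week = 7 days).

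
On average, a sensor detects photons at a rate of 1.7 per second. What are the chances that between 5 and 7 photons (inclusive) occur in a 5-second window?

Over the interval, μ = 1.7 × 5 = 8.5 (a 5-second window = 5 seconds).
P(5 ≤ N ≤ 7) = Σ_{j=5}^{7} e^(−8.5) · 8.5^j/j! ≈ 0.3112.

0.3112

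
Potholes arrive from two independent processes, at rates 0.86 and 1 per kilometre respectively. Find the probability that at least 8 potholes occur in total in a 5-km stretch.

Independent Poisson processes superpose: combined rate λ = 0.86 + 1 = 1.86 per kilometre.
Over the interval, μ = 1.86 × 5 = 9.3 (a 5-km stretch = 5 kilometres).
P(N ≥ 8) = 1 − P(N ≤ 7) ≈ 0.7100.

0.7100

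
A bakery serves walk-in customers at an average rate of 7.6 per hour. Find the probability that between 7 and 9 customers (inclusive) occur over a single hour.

0.4002

With mean μ = 7.6 per hour,
P(7 ≤ N ≤ 9) = Σ_{j=7}^{9} e^(−7.6) · 7.6^j/j! ≈ 0.4002.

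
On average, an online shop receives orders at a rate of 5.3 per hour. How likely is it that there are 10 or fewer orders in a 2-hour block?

0.5084

Over the interval, μ = 5.3 × 2 = 10.6 (a 2-hour block = 2 hours).
P(N ≤ 10) = Σ_{j=0}^{10} e^(−μ) μ^j/j! ≈ 0.5084.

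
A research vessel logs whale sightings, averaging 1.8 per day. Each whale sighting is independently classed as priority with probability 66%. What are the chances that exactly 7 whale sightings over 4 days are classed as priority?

0.0937

Thinning: the whale sightings that are classed as priority themselves form a Poisson process with rate 0.66 × 1.8 = 1.188 per day.
Over the interval, μ = 1.188 × 4 = 4.752 (4 days).
P(N = 7) = e^(−4.752) · 4.752^7/7! ≈ 0.0937.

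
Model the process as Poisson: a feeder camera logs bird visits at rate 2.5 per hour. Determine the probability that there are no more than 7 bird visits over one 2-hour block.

0.8666

Over the interval, μ = 2.5 × 2 = 5 (a 2-hour block = 2 hours).
P(N ≤ 7) = Σ_{j=0}^{7} e^(−μ) μ^j/j! ≈ 0.8666.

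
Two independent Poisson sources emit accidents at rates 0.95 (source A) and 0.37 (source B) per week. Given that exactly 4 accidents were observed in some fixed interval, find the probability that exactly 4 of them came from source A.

Given the total, each event is independently from source A with probability p = λ_A/(λ_A+λ_B) = 0.95/1.32 ≈ 0.7197.
So K ~ Binomial(4, 0.95/1.32): P(K = 4) = C(4,4) · (0.95/1.32)^4 · (0.37/1.32)^0 ≈ 0.2683.

0.2683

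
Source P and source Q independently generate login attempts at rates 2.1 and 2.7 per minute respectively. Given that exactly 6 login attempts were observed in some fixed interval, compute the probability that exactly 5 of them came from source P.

0.0541

Given the total, each event is independently from source P with probability p = λ_P/(λ_P+λ_Q) = 2.1/4.8 = 0.4375.
So K ~ Binomial(6, 2.1/4.8): P(K = 5) = C(6,5) · (2.1/4.8)^5 · (2.7/4.8)^1 ≈ 0.0541.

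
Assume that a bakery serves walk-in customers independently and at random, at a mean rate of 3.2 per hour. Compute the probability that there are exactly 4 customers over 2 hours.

Over the interval, μ = 3.2 × 2 = 6.4 (2 hours).
P(N = 4) = e^(−μ) μ^4/4! = e^(−6.4) · 6.4^4/24 ≈ 0.1162.

0.1162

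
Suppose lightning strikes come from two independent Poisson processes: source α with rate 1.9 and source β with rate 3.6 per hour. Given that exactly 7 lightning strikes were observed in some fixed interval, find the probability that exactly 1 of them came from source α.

0.1902

Given the total, each event is independently from source α with probability p = λ_α/(λ_α+λ_β) = 1.9/5.5 ≈ 0.3455.
So K ~ Binomial(7, 1.9/5.5): P(K = 1) = C(7,1) · (1.9/5.5)^1 · (3.6/5.5)^6 ≈ 0.1902.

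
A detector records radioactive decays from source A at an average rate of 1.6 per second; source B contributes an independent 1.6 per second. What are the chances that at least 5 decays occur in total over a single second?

Independent Poisson processes superpose: combined rate λ = 1.6 + 1.6 = 3.2 per second.
So μ = 3.2.
P(N ≥ 5) = 1 − P(N ≤ 4) ≈ 0.2194.

0.2194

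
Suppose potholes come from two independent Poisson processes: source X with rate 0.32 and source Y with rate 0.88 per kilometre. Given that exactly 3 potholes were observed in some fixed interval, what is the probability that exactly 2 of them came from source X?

0.1564

Given the total, each event is independently from source X with probability p = λ_X/(λ_X+λ_Y) = 0.32/1.2 ≈ 0.2667.
So K ~ Binomial(3, 0.32/1.2): P(K = 2) = C(3,2) · (0.32/1.2)^2 · (0.88/1.2)^1 ≈ 0.1564.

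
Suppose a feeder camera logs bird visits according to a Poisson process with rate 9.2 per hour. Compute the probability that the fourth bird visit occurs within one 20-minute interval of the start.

0.3677

Over the interval, μ = 9.2 × 1/3 ≈ 3.06667 (a 20-minute interval = 1/3 hours).
The fourth arrival falls in the interval iff at least 4 events occur there: P(S_4 ≤ t) = P(N ≥ 4) = 1 − P(N ≤ 3) ≈ 0.3677.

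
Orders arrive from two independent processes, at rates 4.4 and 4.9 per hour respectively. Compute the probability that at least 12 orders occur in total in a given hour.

0.2270

Independent Poisson processes superpose: combined rate λ = 4.4 + 4.9 = 9.3 per hour.
So μ = 9.3.
P(N ≥ 12) = 1 − P(N ≤ 11) ≈ 0.2270.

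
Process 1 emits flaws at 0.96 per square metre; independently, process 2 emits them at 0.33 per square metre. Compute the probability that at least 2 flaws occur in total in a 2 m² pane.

0.7287

Independent Poisson processes superpose: combined rate λ = 0.96 + 0.33 = 1.29 per square metre.
Over the interval, μ = 1.29 × 2 = 2.58 (a 2 m² pane = 2 square metres).
P(N ≥ 2) = 1 − P(N ≤ 1) ≈ 0.7287.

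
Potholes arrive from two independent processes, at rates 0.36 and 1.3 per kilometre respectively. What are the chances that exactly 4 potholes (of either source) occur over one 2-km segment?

0.1830

Independent Poisson processes superpose: combined rate λ = 0.36 + 1.3 = 1.66 per kilometre.
Over the interval, μ = 1.66 × 2 = 3.32 (a 2-km segment = 2 kilometres).
P(N = 4) = e^(−3.32) · 3.32^4/4! ≈ 0.1830.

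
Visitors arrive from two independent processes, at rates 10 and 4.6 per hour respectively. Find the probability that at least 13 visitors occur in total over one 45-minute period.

0.3058

Independent Poisson processes superpose: combined rate λ = 10 + 4.6 = 14.6 per hour.
Over the interval, μ = 14.6 × 0.75 = 10.95 (a 45-minute period = 0.75 hours).
P(N ≥ 13) = 1 − P(N ≤ 12) ≈ 0.3058.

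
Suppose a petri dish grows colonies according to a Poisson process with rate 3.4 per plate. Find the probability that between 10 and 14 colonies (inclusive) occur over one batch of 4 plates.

Over the interval, μ = 3.4 × 4 = 13.6 (a batch of 4 plates = 4 plates).
P(10 ≤ N ≤ 14) = Σ_{j=10}^{14} e^(−13.6) · 13.6^j/j! ≈ 0.4830.

0.4830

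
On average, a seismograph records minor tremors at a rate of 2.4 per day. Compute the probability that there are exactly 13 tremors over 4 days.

0.0640

Over the interval, μ = 2.4 × 4 = 9.6 (4 days).
P(N = 13) = e^(−μ) μ^13/13! = e^(−9.6) · 9.6^13/6227020800 ≈ 0.0640.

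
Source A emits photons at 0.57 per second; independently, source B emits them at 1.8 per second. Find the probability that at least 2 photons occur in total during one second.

Independent Poisson processes superpose: combined rate λ = 0.57 + 1.8 = 2.37 per second.
So μ = 2.37.
P(N ≥ 2) = 1 − P(N ≤ 1) ≈ 0.6850.

0.6850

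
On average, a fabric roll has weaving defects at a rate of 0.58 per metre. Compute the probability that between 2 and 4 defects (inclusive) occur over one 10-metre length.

Over the interval, μ = 0.58 × 10 = 5.8 (a 10-metre length = 10 metres).
P(2 ≤ N ≤ 4) = Σ_{j=2}^{4} e^(−5.8) · 5.8^j/j! ≈ 0.2921.

0.2921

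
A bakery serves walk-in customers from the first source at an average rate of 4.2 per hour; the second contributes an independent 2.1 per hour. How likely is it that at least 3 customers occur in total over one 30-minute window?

Independent Poisson processes superpose: combined rate λ = 4.2 + 2.1 = 6.3 per hour.
Over the interval, μ = 6.3 × 0.5 = 3.15 (a 30-minute window = 0.5 hours).
P(N ≥ 3) = 1 − P(N ≤ 2) ≈ 0.6096.

0.6096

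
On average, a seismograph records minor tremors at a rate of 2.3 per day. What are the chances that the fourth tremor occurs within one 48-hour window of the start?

Over the interval, μ = 2.3 × 2 = 4.6 (a 48-hour window = 2 days).
The fourth arrival falls in the interval iff at least 4 events occur there: P(S_4 ≤ t) = P(N ≥ 4) = 1 − P(N ≤ 3) ≈ 0.6743.

0.6743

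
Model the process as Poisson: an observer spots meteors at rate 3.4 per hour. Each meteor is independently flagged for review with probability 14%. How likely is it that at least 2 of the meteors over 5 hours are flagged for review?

0.6872

Thinning: the meteors that are flagged for review themselves form a Poisson process with rate 0.14 × 3.4 = 0.476 per hour.
Over the interval, μ = 0.476 × 5 = 2.38 (5 hours).
P(N ≥ 2) = 1 − P(N ≤ 1) ≈ 0.6872.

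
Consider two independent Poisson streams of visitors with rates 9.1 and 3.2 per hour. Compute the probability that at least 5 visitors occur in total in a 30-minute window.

Independent Poisson processes superpose: combined rate λ = 9.1 + 3.2 = 12.3 per hour.
Over the interval, μ = 12.3 × 0.5 = 6.15 (a 30-minute window = 0.5 hours).
P(N ≥ 5) = 1 − P(N ≤ 4) ≈ 0.7345.

0.7345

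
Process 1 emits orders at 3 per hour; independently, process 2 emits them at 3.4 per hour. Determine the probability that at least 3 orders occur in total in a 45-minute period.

0.8575

Independent Poisson processes superpose: combined rate λ = 3 + 3.4 = 6.4 per hour.
Over the interval, μ = 6.4 × 0.75 = 4.8 (a 45-minute period = 0.75 hours).
P(N ≥ 3) = 1 − P(N ≤ 2) ≈ 0.8575.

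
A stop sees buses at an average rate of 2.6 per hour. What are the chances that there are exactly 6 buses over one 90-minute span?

Over the interval, μ = 2.6 × 1.5 = 3.9 (a 90-minute span = 1.5 hours).
P(N = 6) = e^(−μ) μ^6/6! = e^(−3.9) · 3.9^6/720 ≈ 0.0989.

0.0989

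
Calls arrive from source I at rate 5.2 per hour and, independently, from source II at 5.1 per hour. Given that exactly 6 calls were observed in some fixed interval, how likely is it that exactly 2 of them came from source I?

0.2298

Given the total, each event is independently from source I with probability p = λ_I/(λ_I+λ_II) = 5.2/10.3 ≈ 0.5049.
So K ~ Binomial(6, 5.2/10.3): P(K = 2) = C(6,2) · (5.2/10.3)^2 · (5.1/10.3)^4 ≈ 0.2298.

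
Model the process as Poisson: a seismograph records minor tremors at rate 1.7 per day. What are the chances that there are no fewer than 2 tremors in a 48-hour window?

0.8532

Over the interval, μ = 1.7 × 2 = 3.4 (a 48-hour window = 2 days).
P(N ≥ 2) = 1 − P(N ≤ 1) = 1 − Σ_{j=0}^{1} e^(−μ) μ^j/j! ≈ 0.8532.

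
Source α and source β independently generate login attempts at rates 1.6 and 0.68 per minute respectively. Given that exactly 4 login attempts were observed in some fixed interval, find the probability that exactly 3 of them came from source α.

0.4123

Given the total, each event is independently from source α with probability p = λ_α/(λ_α+λ_β) = 1.6/2.28 ≈ 0.7018.
So K ~ Binomial(4, 1.6/2.28): P(K = 3) = C(4,3) · (1.6/2.28)^3 · (0.68/2.28)^1 ≈ 0.4123.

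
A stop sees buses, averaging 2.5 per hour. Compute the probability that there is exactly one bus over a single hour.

With mean μ = 2.5 per hour,
P(N = 1) = e^(−μ) μ^1/1! = e^(−2.5) · 2.5^1/1 ≈ 0.2052.

0.2052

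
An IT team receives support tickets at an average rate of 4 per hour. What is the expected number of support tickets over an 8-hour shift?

32

E[N] = λt = 4 × 8 = 32 (an 8-hour shift = 8 hours).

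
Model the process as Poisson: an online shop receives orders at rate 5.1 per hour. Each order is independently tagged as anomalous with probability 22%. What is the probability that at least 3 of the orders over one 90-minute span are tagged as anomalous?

0.2383

Thinning: the orders that are tagged as anomalous themselves form a Poisson process with rate 0.22 × 5.1 = 1.122 per hour.
Over the interval, μ = 1.122 × 1.5 = 1.683 (a 90-minute span = 1.5 hours).
P(N ≥ 3) = 1 − P(N ≤ 2) ≈ 0.2383.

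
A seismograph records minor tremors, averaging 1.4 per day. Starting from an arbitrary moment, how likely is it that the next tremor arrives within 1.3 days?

Inter-arrival times are exponential with rate λ = 1.4 per day.
P(T ≤ 1.3) = 1 − e^(−λt) = 1 − e^(−1.4 × 1.3) = 1 − e^(−1.82) ≈ 0.8380.

0.8380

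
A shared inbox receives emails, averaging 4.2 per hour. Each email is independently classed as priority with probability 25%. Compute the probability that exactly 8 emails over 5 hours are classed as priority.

Thinning: the emails that are classed as priority themselves form a Poisson process with rate 0.25 × 4.2 = 1.05 per hour.
Over the interval, μ = 1.05 × 5 = 5.25 (5 hours).
P(N = 8) = e^(−5.25) · 5.25^8/8! ≈ 0.0751.

0.0751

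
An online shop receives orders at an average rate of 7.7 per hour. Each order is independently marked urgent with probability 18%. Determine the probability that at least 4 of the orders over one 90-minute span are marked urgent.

Thinning: the orders that are marked urgent themselves form a Poisson process with rate 0.18 × 7.7 = 1.386 per hour.
Over the interval, μ = 1.386 × 1.5 = 2.079 (a 90-minute span = 1.5 hours).
P(N ≥ 4) = 1 − P(N ≤ 3) ≈ 0.1574.

0.1574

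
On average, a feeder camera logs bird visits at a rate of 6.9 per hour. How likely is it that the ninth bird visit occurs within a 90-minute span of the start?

0.7052

Over the interval, μ = 6.9 × 1.5 = 10.35 (a 90-minute span = 1.5 hours).
The ninth arrival falls in the interval iff at least 9 events occur there: P(S_9 ≤ t) = P(N ≥ 9) = 1 − P(N ≤ 8) ≈ 0.7052.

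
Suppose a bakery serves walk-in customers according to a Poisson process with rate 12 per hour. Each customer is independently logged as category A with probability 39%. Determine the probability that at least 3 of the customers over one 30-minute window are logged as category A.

0.4145

Thinning: the customers that are logged as category A themselves form a Poisson process with rate 0.39 × 12 = 4.68 per hour.
Over the interval, μ = 4.68 × 0.5 = 2.34 (a 30-minute window = 0.5 hours).
P(N ≥ 3) = 1 − P(N ≤ 2) ≈ 0.4145.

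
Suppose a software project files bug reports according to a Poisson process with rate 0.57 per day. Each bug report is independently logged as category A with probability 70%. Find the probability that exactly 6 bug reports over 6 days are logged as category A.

Thinning: the bug reports that are logged as category A themselves form a Poisson process with rate 0.7 × 0.57 = 0.399 per day.
Over the interval, μ = 0.399 × 6 = 2.394 (6 days).
P(N = 6) = e^(−2.394) · 2.394^6/6! ≈ 0.0239.

0.0239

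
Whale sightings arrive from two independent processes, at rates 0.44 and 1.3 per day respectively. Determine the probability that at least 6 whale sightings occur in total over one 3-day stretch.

Independent Poisson processes superpose: combined rate λ = 0.44 + 1.3 = 1.74 per day.
Over the interval, μ = 1.74 × 3 = 5.22 (a 3-day stretch = 3 days).
P(N ≥ 6) = 1 − P(N ≤ 5) ≈ 0.4226.

0.4226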